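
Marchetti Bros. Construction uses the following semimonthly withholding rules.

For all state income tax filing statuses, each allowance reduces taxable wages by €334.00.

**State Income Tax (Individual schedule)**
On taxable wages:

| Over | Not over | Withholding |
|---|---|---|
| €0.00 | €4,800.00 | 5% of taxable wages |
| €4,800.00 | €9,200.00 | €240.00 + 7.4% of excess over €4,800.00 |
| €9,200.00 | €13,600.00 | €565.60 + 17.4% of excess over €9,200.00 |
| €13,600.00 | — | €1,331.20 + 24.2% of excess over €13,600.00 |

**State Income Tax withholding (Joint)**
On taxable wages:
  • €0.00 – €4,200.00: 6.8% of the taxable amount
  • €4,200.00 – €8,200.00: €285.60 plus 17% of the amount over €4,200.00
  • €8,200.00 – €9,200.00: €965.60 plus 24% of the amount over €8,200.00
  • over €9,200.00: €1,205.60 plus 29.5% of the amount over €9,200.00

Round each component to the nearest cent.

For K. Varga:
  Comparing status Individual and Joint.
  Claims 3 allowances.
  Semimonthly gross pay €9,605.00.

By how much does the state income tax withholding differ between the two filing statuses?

€540.90

State Income Tax (Individual): taxable = €9,605.00 − 3×€334.00 = €8,603.00
  €240.00 + 7.4% × (€8,603.00 − €4,800.00) = €240.00 + 7.4% × €3,803.00 = €521.42
State Income Tax (Joint): taxable = €9,605.00 − 3×€334.00 = €8,603.00
  €965.60 + 24% × (€8,603.00 − €8,200.00) = €965.60 + 24% × €403.00 = €1,062.32
Difference: |€521.42 − €1,062.32| = €540.90 (higher under Joint)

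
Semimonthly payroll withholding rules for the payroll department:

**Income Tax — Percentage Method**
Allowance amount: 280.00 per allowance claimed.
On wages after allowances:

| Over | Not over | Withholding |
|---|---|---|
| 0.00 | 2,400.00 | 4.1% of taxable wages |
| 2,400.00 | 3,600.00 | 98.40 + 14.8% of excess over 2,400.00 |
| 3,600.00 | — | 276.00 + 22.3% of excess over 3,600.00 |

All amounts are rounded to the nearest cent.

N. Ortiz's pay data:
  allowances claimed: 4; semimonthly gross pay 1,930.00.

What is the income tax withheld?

33.21

Income Tax: taxable = 1,930.00 − 4×280.00 = 810.00
  4.1% × 810.00 = 33.21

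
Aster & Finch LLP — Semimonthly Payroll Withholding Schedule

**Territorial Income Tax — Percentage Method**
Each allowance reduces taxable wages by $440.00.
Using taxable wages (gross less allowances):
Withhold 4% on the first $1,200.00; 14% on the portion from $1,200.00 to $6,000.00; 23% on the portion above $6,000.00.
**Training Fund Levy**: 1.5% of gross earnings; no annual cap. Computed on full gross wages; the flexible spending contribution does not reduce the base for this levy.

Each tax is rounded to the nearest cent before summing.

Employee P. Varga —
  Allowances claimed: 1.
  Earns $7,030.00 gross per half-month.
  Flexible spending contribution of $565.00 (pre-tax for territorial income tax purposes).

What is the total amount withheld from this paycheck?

$831.20

Territorial Income Tax: taxable = $7,030.00 − $565.00 − 1×$440.00 = $6,025.00
  $720.00 + 23% × ($6,025.00 − $6,000.00) = $720.00 + 23% × $25.00 = $725.75
Training Fund Levy: 1.5% × $7,030.00 = $105.45
Total: $725.75 + $105.45 = $831.20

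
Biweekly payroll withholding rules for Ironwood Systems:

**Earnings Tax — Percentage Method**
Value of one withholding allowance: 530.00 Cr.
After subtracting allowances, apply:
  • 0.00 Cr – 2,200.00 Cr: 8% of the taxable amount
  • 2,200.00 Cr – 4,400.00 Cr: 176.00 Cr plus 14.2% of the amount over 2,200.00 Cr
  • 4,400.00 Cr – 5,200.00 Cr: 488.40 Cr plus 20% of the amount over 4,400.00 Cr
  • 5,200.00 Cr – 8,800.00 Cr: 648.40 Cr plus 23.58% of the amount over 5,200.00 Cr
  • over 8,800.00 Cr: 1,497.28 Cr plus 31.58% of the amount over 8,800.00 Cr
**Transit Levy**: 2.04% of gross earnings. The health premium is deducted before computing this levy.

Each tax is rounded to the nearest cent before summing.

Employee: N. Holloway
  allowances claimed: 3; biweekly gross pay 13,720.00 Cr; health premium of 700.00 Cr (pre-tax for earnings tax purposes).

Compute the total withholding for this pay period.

2,593.44 Cr

Earnings Tax: taxable = 13,720.00 Cr − 700.00 Cr − 3×530.00 Cr = 11,430.00 Cr
  1,497.28 Cr + 31.58% × (11,430.00 Cr − 8,800.00 Cr) = 1,497.28 Cr + 31.58% × 2,630.00 Cr = 2,327.83 Cr
Transit Levy: 2.04% × 13,020.00 Cr = 265.61 Cr
Total: 2,327.83 Cr + 265.61 Cr = 2,593.44 Cr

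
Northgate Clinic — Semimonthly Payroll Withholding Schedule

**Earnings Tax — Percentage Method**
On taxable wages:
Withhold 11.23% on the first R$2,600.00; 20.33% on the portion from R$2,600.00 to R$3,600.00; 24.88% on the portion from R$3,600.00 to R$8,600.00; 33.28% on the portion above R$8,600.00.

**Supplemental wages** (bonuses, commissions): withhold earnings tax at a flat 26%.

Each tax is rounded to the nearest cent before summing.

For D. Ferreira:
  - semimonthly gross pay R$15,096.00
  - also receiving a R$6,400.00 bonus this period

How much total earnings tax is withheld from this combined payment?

R$5,565.15

Earnings Tax: taxable = R$15,096.00
  R$1,739.28 + 33.28% × (R$15,096.00 − R$8,600.00) = R$1,739.28 + 33.28% × R$6,496.00 = R$3,901.15
Supplemental (26% flat on bonus): 26% × R$6,400.00 = R$1,664.00
Total earnings tax: R$3,901.15 + R$1,664.00 = R$5,565.15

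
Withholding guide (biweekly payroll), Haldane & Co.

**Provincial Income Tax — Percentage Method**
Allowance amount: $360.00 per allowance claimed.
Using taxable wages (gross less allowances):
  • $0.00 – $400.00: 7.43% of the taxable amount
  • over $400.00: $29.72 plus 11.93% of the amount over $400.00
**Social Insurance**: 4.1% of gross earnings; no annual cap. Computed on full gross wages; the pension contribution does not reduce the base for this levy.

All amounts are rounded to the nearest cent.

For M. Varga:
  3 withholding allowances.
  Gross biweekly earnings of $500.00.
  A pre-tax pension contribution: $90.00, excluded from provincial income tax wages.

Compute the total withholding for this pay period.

$20.50

Provincial Income Tax: taxable = $500.00 − $90.00 − 3×$360.00 = $-670.00
  Taxable ≤ 0 → $0.00
Social Insurance: 4.1% × $500.00 = $20.50
Total: $0.00 + $20.50 = $20.50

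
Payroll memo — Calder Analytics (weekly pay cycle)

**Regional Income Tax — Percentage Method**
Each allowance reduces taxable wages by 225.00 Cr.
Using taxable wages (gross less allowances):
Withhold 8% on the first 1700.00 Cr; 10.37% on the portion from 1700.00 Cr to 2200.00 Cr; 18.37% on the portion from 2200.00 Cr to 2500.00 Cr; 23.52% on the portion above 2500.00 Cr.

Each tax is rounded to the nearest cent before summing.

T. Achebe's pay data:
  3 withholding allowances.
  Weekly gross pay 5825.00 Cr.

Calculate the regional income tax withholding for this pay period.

Regional Income Tax: taxable = 5825.00 Cr − 3×225.00 Cr = 5150.00 Cr
  242.96 Cr + 23.52% × (5150.00 Cr − 2500.00 Cr) = 242.96 Cr + 23.52% × 2650.00 Cr = 866.24 Cr

866.24 Cr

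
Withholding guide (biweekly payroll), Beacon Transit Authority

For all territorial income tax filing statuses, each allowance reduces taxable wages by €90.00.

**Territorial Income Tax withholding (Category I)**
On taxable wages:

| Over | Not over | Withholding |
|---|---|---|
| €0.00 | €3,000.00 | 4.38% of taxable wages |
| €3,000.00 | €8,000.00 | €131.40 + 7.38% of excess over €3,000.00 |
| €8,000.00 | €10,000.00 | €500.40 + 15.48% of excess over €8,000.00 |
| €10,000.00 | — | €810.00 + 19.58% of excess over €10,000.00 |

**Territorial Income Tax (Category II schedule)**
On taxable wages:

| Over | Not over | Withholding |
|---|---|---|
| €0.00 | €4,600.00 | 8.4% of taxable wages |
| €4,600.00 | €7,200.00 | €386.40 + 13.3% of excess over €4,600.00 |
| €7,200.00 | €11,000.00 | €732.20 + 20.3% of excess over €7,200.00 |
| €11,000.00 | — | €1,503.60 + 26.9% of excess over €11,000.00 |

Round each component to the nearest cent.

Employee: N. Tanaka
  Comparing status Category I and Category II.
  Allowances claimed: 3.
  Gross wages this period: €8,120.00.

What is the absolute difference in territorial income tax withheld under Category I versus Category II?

€374.82

Territorial Income Tax (Category I): taxable = €8,120.00 − 3×€90.00 = €7,850.00
  €131.40 + 7.38% × (€7,850.00 − €3,000.00) = €131.40 + 7.38% × €4,850.00 = €489.33
Territorial Income Tax (Category II): taxable = €8,120.00 − 3×€90.00 = €7,850.00
  €732.20 + 20.3% × (€7,850.00 − €7,200.00) = €732.20 + 20.3% × €650.00 = €864.15
Difference: |€489.33 − €864.15| = €374.82 (higher under Category II)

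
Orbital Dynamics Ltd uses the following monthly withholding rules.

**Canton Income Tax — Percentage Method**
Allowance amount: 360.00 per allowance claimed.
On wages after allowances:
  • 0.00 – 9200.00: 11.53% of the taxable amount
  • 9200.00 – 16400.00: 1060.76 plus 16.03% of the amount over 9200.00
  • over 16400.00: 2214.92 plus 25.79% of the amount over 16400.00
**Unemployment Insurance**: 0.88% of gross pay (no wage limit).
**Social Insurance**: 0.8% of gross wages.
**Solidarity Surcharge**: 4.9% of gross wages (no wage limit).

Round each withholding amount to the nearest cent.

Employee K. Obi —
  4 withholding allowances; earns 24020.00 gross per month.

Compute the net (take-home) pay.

18630.74

Canton Income Tax: taxable = 24020.00 − 4×360.00 = 22580.00
  2214.92 + 25.79% × (22580.00 − 16400.00) = 2214.92 + 25.79% × 6180.00 = 3808.74
Unemployment Insurance: 0.88% × 24020.00 = 211.38
Social Insurance: 0.8% × 24020.00 = 192.16
Solidarity Surcharge: 4.9% × 24020.00 = 1176.98
Total withheld: 3808.74 + 211.38 + 192.16 + 1176.98 = 5389.26
Net pay: 24020.00 − 5389.26 = 18630.74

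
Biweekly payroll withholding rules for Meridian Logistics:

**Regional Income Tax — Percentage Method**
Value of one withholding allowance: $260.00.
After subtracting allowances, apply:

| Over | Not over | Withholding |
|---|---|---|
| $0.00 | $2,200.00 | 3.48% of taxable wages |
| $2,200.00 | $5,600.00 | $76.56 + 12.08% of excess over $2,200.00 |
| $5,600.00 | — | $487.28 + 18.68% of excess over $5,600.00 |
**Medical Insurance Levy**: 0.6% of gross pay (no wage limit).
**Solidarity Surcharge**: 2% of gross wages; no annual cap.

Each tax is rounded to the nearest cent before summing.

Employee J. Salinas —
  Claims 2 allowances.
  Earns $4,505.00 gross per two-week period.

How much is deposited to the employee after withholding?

$4,095.68

Regional Income Tax: taxable = $4,505.00 − 2×$260.00 = $3,985.00
  $76.56 + 12.08% × ($3,985.00 − $2,200.00) = $76.56 + 12.08% × $1,785.00 = $292.19
Medical Insurance Levy: 0.6% × $4,505.00 = $27.03
Solidarity Surcharge: 2% × $4,505.00 = $90.10
Total withheld: $292.19 + $27.03 + $90.10 = $409.32
Net pay: $4,505.00 − $409.32 = $4,095.68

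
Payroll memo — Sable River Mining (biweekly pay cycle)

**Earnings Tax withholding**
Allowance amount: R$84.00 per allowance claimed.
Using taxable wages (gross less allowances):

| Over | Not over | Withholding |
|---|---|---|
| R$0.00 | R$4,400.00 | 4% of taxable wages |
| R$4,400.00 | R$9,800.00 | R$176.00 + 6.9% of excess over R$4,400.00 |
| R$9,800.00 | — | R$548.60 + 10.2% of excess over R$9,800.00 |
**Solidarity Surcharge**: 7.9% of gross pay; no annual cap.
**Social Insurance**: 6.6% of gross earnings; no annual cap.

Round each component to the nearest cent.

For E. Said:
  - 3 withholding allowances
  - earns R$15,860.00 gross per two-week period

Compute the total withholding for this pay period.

R$3,440.72

Earnings Tax: taxable = R$15,860.00 − 3×R$84.00 = R$15,608.00
  R$548.60 + 10.2% × (R$15,608.00 − R$9,800.00) = R$548.60 + 10.2% × R$5,808.00 = R$1,141.02
Solidarity Surcharge: 7.9% × R$15,860.00 = R$1,252.94
Social Insurance: 6.6% × R$15,860.00 = R$1,046.76
Total: R$1,141.02 + R$1,252.94 + R$1,046.76 = R$3,440.72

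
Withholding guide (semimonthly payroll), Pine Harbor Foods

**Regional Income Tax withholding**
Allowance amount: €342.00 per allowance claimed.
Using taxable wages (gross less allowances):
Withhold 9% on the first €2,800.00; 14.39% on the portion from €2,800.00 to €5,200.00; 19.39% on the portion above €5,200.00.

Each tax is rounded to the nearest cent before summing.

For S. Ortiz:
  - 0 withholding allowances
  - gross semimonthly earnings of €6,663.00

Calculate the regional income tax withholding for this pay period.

Regional Income Tax: taxable = €6,663.00
  €597.36 + 19.39% × (€6,663.00 − €5,200.00) = €597.36 + 19.39% × €1,463.00 = €881.04

€881.04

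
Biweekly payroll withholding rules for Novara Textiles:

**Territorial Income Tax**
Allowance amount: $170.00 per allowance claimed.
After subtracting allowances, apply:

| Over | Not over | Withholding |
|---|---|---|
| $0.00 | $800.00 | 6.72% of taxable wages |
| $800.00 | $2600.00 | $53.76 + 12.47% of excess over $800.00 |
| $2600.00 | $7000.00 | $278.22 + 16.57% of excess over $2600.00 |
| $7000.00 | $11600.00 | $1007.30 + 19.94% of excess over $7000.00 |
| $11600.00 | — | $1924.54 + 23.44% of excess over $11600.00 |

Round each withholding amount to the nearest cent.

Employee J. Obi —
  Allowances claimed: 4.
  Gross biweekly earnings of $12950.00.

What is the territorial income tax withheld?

Territorial Income Tax: taxable = $12950.00 − 4×$170.00 = $12270.00
  $1924.54 + 23.44% × ($12270.00 − $11600.00) = $1924.54 + 23.44% × $670.00 = $2081.59

$2081.59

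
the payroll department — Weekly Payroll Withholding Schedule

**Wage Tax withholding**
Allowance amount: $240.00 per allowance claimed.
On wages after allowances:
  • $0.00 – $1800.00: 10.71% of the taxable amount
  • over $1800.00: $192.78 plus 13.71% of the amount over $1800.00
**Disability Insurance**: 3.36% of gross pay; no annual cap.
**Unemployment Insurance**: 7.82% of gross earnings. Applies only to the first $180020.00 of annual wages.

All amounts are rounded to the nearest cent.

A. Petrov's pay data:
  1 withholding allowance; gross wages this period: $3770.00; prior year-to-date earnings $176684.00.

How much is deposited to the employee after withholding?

$2952.49

Wage Tax: taxable = $3770.00 − 1×$240.00 = $3530.00
  $192.78 + 13.71% × ($3530.00 − $1800.00) = $192.78 + 13.71% × $1730.00 = $429.96
Disability Insurance: 3.36% × $3770.00 = $126.67
Unemployment Insurance: cap $180020.00 − YTD $176684.00 = $3336.00 subject; 7.82% × $3336.00 = $260.88
Total withheld: $429.96 + $126.67 + $260.88 = $817.51
Net pay: $3770.00 − $817.51 = $2952.49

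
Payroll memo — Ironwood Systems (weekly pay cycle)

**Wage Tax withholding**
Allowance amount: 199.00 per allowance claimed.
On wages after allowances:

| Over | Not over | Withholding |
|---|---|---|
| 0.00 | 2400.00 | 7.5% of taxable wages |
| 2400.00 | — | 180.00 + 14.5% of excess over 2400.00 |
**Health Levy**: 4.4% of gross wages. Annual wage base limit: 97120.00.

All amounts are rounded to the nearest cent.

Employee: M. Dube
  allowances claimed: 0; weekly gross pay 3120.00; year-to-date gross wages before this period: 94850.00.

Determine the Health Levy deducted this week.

99.88

Health Levy: cap 97120.00 − YTD 94850.00 = 2270.00 subject; 4.4% × 2270.00 = 99.88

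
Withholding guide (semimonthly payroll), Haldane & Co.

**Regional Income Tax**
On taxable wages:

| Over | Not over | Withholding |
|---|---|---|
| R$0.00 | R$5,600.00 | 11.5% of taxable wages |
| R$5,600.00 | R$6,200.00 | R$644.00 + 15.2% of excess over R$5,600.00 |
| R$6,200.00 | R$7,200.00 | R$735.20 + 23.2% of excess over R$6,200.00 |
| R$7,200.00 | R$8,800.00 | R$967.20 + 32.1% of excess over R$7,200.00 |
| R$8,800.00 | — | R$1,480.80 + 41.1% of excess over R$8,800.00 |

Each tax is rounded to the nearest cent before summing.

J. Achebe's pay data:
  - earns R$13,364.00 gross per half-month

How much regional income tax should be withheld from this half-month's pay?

R$3,356.60

Regional Income Tax: taxable = R$13,364.00
  R$1,480.80 + 41.1% × (R$13,364.00 − R$8,800.00) = R$1,480.80 + 41.1% × R$4,564.00 = R$3,356.60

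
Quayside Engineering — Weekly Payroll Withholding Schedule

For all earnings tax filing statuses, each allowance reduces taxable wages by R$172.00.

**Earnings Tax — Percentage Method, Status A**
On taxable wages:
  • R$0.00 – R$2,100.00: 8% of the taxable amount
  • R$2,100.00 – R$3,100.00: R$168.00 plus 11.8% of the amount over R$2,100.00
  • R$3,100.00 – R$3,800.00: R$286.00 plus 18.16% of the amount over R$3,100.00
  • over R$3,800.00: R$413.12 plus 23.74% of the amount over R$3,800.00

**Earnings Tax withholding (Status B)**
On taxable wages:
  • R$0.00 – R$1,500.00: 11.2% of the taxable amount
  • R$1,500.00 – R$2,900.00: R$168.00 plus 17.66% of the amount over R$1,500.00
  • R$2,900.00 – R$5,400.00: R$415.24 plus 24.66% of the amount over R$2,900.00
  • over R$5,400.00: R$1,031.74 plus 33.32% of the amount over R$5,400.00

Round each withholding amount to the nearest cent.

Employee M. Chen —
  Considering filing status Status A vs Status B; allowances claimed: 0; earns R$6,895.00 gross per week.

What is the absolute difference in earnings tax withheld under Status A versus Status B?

R$382.00

Earnings Tax (Status A): taxable = R$6,895.00
  R$413.12 + 23.74% × (R$6,895.00 − R$3,800.00) = R$413.12 + 23.74% × R$3,095.00 = R$1,147.87
Earnings Tax (Status B): taxable = R$6,895.00
  R$1,031.74 + 33.32% × (R$6,895.00 − R$5,400.00) = R$1,031.74 + 33.32% × R$1,495.00 = R$1,529.87
Difference: |R$1,147.87 − R$1,529.87| = R$382.00 (higher under Status B)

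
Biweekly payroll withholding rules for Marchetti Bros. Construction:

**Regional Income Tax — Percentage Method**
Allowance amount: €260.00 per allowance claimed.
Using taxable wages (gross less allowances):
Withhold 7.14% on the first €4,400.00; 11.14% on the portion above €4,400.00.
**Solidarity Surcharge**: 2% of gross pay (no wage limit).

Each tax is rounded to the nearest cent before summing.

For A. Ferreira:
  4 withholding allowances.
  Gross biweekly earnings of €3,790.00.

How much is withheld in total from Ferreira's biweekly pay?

€272.15

Regional Income Tax: taxable = €3,790.00 − 4×€260.00 = €2,750.00
  7.14% × €2,750.00 = €196.35
Solidarity Surcharge: 2% × €3,790.00 = €75.80
Total: €196.35 + €75.80 = €272.15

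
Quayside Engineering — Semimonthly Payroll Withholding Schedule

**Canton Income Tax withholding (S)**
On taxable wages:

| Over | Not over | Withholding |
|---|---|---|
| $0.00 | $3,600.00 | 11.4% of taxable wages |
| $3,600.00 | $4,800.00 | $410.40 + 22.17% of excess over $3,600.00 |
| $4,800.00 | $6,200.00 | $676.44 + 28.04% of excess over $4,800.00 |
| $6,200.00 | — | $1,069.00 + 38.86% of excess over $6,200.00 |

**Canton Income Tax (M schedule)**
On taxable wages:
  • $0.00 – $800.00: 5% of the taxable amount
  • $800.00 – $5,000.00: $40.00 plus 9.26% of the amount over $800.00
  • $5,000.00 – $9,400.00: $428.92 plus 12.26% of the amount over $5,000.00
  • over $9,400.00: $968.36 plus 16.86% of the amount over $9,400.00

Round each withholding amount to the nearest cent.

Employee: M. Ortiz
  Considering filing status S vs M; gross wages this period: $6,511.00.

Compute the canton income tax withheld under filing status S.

Canton Income Tax (S): taxable = $6,511.00
  $1,069.00 + 38.86% × ($6,511.00 − $6,200.00) = $1,069.00 + 38.86% × $311.00 = $1,189.85

$1,189.85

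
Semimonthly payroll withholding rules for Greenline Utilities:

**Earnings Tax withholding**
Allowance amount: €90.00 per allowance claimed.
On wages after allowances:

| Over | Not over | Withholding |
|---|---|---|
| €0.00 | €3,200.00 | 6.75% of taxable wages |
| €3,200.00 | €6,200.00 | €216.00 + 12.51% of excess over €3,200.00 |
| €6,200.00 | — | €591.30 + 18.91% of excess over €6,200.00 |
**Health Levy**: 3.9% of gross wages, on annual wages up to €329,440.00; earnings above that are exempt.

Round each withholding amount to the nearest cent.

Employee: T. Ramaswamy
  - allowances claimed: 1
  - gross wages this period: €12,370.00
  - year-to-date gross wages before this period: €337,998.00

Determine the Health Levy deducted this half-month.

Health Levy: YTD €337,998.00 ≥ cap €329,440.00 → €0.00

€0.00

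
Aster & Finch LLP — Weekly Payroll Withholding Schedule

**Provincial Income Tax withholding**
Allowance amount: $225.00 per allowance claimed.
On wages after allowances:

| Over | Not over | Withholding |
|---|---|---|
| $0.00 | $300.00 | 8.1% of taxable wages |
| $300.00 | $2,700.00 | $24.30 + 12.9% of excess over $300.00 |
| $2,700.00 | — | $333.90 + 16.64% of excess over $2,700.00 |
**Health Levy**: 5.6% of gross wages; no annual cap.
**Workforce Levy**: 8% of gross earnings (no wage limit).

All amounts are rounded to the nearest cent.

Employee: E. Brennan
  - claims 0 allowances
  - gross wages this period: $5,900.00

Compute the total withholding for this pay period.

$1,668.78

Provincial Income Tax: taxable = $5,900.00
  $333.90 + 16.64% × ($5,900.00 − $2,700.00) = $333.90 + 16.64% × $3,200.00 = $866.38
Health Levy: 5.6% × $5,900.00 = $330.40
Workforce Levy: 8% × $5,900.00 = $472.00
Total: $866.38 + $330.40 + $472.00 = $1,668.78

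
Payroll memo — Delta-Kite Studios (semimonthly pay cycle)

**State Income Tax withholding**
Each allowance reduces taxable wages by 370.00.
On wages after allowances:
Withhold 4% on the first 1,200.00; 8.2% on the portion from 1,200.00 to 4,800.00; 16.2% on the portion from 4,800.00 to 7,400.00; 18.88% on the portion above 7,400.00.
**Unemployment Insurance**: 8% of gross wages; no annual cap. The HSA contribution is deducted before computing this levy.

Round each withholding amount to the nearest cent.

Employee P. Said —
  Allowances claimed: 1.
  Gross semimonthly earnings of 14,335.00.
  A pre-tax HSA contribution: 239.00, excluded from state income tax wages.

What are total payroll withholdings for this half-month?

State Income Tax: taxable = 14,335.00 − 239.00 − 1×370.00 = 13,726.00
  764.40 + 18.88% × (13,726.00 − 7,400.00) = 764.40 + 18.88% × 6,326.00 = 1,958.75
Unemployment Insurance: 8% × 14,096.00 = 1,127.68
Total: 1,958.75 + 1,127.68 = 3,086.43

3,086.43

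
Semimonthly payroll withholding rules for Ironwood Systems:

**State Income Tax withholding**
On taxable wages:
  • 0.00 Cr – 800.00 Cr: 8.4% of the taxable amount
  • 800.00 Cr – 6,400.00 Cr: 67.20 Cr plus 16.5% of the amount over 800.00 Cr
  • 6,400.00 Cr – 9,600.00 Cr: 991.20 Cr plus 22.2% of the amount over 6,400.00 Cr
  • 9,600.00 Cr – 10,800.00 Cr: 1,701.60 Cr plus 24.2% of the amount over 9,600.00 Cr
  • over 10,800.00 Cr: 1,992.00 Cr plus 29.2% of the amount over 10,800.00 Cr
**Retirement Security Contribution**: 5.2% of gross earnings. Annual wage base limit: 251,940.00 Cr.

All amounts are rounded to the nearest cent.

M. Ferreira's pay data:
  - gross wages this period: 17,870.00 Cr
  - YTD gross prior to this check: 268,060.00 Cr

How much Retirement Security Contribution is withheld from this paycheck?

Retirement Security Contribution: YTD 268,060.00 Cr ≥ cap 251,940.00 Cr → 0.00 Cr

0.00 Cr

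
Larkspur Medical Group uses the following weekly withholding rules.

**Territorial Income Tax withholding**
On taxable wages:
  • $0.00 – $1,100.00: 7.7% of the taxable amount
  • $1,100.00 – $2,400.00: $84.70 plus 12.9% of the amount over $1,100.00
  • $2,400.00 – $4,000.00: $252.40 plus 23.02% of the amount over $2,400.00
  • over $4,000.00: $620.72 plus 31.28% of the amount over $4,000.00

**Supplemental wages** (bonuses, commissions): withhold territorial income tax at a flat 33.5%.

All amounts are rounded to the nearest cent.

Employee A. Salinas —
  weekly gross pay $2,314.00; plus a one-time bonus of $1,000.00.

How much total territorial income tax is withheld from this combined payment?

Territorial Income Tax: taxable = $2,314.00
  $84.70 + 12.9% × ($2,314.00 − $1,100.00) = $84.70 + 12.9% × $1,214.00 = $241.31
Supplemental (33.5% flat on bonus): 33.5% × $1,000.00 = $335.00
Total territorial income tax: $241.31 + $335.00 = $576.31

$576.31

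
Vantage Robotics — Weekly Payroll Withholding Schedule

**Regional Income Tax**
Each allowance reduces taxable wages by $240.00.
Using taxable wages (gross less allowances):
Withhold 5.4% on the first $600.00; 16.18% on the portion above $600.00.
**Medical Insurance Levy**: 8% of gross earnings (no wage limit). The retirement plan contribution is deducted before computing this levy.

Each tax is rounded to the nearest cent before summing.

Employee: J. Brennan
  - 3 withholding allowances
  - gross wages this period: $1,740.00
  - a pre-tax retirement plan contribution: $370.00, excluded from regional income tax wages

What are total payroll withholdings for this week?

$150.09

Regional Income Tax: taxable = $1,740.00 − $370.00 − 3×$240.00 = $650.00
  $32.40 + 16.18% × ($650.00 − $600.00) = $32.40 + 16.18% × $50.00 = $40.49
Medical Insurance Levy: 8% × $1,370.00 = $109.60
Total: $40.49 + $109.60 = $150.09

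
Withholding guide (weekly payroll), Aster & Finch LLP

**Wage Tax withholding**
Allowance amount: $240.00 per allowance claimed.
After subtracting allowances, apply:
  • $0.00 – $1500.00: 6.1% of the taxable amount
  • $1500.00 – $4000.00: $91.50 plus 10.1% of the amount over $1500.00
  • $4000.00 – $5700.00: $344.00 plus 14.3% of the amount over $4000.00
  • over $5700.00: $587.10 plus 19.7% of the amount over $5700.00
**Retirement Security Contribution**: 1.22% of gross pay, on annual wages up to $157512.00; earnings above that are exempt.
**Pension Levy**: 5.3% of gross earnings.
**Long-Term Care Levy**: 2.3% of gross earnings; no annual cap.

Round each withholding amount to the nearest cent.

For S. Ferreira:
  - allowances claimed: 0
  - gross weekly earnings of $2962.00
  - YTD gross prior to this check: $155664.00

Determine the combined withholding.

$486.83

Wage Tax: taxable = $2962.00
  $91.50 + 10.1% × ($2962.00 − $1500.00) = $91.50 + 10.1% × $1462.00 = $239.16
Retirement Security Contribution: cap $157512.00 − YTD $155664.00 = $1848.00 subject; 1.22% × $1848.00 = $22.55
Pension Levy: 5.3% × $2962.00 = $156.99
Long-Term Care Levy: 2.3% × $2962.00 = $68.13
Total: $239.16 + $22.55 + $156.99 + $68.13 = $486.83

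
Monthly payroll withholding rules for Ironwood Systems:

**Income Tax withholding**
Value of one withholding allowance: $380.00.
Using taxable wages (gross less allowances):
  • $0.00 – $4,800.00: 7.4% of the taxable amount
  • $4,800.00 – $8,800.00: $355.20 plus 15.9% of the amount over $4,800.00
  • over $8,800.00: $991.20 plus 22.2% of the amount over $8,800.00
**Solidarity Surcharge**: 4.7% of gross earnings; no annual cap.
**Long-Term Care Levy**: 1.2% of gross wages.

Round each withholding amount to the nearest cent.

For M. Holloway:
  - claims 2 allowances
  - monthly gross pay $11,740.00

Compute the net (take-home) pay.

Income Tax: taxable = $11,740.00 − 2×$380.00 = $10,980.00
  $991.20 + 22.2% × ($10,980.00 − $8,800.00) = $991.20 + 22.2% × $2,180.00 = $1,475.16
Solidarity Surcharge: 4.7% × $11,740.00 = $551.78
Long-Term Care Levy: 1.2% × $11,740.00 = $140.88
Total withheld: $1,475.16 + $551.78 + $140.88 = $2,167.82
Net pay: $11,740.00 − $2,167.82 = $9,572.18

$9,572.18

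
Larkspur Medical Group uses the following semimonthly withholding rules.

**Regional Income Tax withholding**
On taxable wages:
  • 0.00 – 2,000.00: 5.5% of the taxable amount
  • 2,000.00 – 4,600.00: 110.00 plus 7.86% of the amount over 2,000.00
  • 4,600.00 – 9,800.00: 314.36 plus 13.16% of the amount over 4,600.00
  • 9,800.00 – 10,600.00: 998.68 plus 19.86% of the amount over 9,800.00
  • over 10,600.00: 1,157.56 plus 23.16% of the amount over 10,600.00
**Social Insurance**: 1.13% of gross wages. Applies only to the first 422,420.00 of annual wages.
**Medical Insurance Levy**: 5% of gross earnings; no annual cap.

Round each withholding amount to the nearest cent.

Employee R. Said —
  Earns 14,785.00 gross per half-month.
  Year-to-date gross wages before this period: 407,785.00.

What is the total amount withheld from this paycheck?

Regional Income Tax: taxable = 14,785.00
  1,157.56 + 23.16% × (14,785.00 − 10,600.00) = 1,157.56 + 23.16% × 4,185.00 = 2,126.81
Social Insurance: cap 422,420.00 − YTD 407,785.00 = 14,635.00 subject; 1.13% × 14,635.00 = 165.38
Medical Insurance Levy: 5% × 14,785.00 = 739.25
Total: 2,126.81 + 165.38 + 739.25 = 3,031.44

3,031.44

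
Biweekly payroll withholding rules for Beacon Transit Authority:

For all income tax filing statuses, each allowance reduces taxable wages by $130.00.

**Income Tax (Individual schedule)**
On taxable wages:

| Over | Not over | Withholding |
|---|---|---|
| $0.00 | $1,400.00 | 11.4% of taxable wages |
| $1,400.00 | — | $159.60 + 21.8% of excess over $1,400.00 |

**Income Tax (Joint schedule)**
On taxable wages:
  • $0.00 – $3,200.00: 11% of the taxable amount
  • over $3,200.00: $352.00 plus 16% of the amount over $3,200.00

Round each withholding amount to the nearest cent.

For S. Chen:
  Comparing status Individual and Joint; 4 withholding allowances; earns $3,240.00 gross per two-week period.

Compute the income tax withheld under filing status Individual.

$447.36

Income Tax (Individual): taxable = $3,240.00 − 4×$130.00 = $2,720.00
  $159.60 + 21.8% × ($2,720.00 − $1,400.00) = $159.60 + 21.8% × $1,320.00 = $447.36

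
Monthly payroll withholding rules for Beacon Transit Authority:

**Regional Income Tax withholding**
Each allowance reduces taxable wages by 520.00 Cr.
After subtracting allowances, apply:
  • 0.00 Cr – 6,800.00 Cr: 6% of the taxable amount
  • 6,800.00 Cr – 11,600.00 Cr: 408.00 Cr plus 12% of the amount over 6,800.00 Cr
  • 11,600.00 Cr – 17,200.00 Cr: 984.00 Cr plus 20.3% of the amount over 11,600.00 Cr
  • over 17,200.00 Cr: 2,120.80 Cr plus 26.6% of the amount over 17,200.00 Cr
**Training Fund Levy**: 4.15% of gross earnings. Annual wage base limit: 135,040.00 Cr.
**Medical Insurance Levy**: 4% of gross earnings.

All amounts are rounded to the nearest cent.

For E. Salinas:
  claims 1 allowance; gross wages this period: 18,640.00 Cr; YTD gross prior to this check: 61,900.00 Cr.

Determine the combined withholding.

3,884.68 Cr

Regional Income Tax: taxable = 18,640.00 Cr − 1×520.00 Cr = 18,120.00 Cr
  2,120.80 Cr + 26.6% × (18,120.00 Cr − 17,200.00 Cr) = 2,120.80 Cr + 26.6% × 920.00 Cr = 2,365.52 Cr
Training Fund Levy: 4.15% × 18,640.00 Cr = 773.56 Cr
Medical Insurance Levy: 4% × 18,640.00 Cr = 745.60 Cr
Total: 2,365.52 Cr + 773.56 Cr + 745.60 Cr = 3,884.68 Cr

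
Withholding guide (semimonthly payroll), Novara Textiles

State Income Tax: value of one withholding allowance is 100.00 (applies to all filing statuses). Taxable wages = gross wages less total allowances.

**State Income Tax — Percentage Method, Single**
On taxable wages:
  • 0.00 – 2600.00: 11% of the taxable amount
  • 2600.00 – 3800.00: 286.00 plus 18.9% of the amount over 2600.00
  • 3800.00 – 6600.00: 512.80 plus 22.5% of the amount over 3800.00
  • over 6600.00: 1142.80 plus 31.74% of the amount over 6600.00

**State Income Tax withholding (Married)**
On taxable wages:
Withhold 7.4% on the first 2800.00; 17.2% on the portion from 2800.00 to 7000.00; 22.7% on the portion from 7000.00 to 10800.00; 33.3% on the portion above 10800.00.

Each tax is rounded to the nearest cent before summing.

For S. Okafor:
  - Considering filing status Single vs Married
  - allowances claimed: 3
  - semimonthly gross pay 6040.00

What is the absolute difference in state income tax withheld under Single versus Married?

236.42

State Income Tax (Single): taxable = 6040.00 − 3×100.00 = 5740.00
  512.80 + 22.5% × (5740.00 − 3800.00) = 512.80 + 22.5% × 1940.00 = 949.30
State Income Tax (Married): taxable = 6040.00 − 3×100.00 = 5740.00
  207.20 + 17.2% × (5740.00 − 2800.00) = 207.20 + 17.2% × 2940.00 = 712.88
Difference: |949.30 − 712.88| = 236.42 (higher under Single)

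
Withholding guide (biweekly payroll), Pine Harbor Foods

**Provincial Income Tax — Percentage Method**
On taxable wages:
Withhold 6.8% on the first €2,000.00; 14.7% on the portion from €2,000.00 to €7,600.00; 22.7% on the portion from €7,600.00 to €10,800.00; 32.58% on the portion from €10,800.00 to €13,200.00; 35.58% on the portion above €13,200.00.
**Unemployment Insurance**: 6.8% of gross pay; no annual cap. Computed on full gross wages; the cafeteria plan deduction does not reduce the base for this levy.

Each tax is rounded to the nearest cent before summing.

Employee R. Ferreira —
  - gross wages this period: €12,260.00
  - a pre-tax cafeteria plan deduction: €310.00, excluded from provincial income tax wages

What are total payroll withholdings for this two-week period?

Provincial Income Tax: taxable = €12,260.00 − €310.00 = €11,950.00
  €1,685.60 + 32.58% × (€11,950.00 − €10,800.00) = €1,685.60 + 32.58% × €1,150.00 = €2,060.27
Unemployment Insurance: 6.8% × €12,260.00 = €833.68
Total: €2,060.27 + €833.68 = €2,893.95

€2,893.95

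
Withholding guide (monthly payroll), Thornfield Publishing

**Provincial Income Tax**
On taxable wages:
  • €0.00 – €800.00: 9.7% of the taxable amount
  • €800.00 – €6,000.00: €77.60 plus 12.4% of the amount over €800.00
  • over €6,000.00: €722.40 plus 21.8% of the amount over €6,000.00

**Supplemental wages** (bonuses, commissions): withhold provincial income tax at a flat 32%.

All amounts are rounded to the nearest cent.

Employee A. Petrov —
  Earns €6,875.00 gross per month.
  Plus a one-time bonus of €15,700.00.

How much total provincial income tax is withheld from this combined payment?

€5,937.15

Provincial Income Tax: taxable = €6,875.00
  €722.40 + 21.8% × (€6,875.00 − €6,000.00) = €722.40 + 21.8% × €875.00 = €913.15
Supplemental (32% flat on bonus): 32% × €15,700.00 = €5,024.00
Total provincial income tax: €913.15 + €5,024.00 = €5,937.15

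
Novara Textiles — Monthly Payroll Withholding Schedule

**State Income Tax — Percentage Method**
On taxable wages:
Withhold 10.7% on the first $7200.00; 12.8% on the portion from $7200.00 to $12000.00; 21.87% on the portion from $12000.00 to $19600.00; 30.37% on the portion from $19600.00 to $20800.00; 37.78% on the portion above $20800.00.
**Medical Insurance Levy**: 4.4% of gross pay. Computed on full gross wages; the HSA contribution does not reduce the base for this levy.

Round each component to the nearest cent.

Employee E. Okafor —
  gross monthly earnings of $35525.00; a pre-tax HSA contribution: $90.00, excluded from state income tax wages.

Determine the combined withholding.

$10503.56

State Income Tax: taxable = $35525.00 − $90.00 = $35435.00
  $3411.36 + 37.78% × ($35435.00 − $20800.00) = $3411.36 + 37.78% × $14635.00 = $8940.46
Medical Insurance Levy: 4.4% × $35525.00 = $1563.10
Total: $8940.46 + $1563.10 = $10503.56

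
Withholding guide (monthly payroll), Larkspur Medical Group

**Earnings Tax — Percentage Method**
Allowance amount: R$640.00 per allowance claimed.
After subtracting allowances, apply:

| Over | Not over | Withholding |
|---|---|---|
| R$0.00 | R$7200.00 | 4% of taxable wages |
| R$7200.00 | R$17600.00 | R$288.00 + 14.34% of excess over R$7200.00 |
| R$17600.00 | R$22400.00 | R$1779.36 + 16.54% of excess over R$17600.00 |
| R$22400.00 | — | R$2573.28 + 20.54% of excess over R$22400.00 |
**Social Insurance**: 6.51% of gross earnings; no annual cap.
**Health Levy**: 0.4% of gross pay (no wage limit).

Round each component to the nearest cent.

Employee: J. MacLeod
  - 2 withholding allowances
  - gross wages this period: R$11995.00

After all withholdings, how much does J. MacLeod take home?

Earnings Tax: taxable = R$11995.00 − 2×R$640.00 = R$10715.00
  R$288.00 + 14.34% × (R$10715.00 − R$7200.00) = R$288.00 + 14.34% × R$3515.00 = R$792.05
Social Insurance: 6.51% × R$11995.00 = R$780.87
Health Levy: 0.4% × R$11995.00 = R$47.98
Total withheld: R$792.05 + R$780.87 + R$47.98 = R$1620.90
Net pay: R$11995.00 − R$1620.90 = R$10374.10

R$10374.10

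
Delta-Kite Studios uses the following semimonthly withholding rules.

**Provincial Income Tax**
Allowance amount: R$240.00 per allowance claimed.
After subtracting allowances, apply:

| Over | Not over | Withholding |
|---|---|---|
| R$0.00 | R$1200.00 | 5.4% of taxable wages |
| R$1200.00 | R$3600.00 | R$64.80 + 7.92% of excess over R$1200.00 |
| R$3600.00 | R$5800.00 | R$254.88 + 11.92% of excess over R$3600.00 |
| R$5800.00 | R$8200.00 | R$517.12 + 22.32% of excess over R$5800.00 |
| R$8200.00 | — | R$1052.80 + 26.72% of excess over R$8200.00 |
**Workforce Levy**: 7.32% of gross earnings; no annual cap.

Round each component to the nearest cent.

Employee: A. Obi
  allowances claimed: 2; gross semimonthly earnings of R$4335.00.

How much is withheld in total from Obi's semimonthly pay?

R$602.60

Provincial Income Tax: taxable = R$4335.00 − 2×R$240.00 = R$3855.00
  R$254.88 + 11.92% × (R$3855.00 − R$3600.00) = R$254.88 + 11.92% × R$255.00 = R$285.28
Workforce Levy: 7.32% × R$4335.00 = R$317.32
Total: R$285.28 + R$317.32 = R$602.60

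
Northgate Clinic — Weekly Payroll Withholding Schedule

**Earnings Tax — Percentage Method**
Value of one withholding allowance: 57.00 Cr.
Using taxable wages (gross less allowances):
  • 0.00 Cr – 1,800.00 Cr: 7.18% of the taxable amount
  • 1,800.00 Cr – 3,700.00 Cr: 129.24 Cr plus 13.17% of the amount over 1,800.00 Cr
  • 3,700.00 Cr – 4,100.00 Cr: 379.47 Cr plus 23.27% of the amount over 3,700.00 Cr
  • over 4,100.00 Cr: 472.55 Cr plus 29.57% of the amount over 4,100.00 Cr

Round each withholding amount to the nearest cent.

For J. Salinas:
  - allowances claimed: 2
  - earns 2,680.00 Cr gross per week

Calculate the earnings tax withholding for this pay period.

230.12 Cr

Earnings Tax: taxable = 2,680.00 Cr − 2×57.00 Cr = 2,566.00 Cr
  129.24 Cr + 13.17% × (2,566.00 Cr − 1,800.00 Cr) = 129.24 Cr + 13.17% × 766.00 Cr = 230.12 Cr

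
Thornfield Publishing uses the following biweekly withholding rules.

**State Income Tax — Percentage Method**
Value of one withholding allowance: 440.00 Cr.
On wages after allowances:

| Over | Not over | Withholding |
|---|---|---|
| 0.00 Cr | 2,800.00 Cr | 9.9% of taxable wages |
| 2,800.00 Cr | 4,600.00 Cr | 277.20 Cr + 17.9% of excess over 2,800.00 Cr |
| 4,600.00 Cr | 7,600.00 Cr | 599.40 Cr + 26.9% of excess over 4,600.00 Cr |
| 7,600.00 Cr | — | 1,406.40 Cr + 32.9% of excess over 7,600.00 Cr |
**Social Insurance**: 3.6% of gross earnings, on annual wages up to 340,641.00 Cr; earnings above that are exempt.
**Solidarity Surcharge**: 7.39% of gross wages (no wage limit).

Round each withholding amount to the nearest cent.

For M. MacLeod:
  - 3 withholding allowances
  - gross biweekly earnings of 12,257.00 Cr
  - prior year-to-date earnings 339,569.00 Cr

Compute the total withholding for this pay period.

3,448.65 Cr

State Income Tax: taxable = 12,257.00 Cr − 3×440.00 Cr = 10,937.00 Cr
  1,406.40 Cr + 32.9% × (10,937.00 Cr − 7,600.00 Cr) = 1,406.40 Cr + 32.9% × 3,337.00 Cr = 2,504.27 Cr
Social Insurance: cap 340,641.00 Cr − YTD 339,569.00 Cr = 1,072.00 Cr subject; 3.6% × 1,072.00 Cr = 38.59 Cr
Solidarity Surcharge: 7.39% × 12,257.00 Cr = 905.79 Cr
Total: 2,504.27 Cr + 38.59 Cr + 905.79 Cr = 3,448.65 Cr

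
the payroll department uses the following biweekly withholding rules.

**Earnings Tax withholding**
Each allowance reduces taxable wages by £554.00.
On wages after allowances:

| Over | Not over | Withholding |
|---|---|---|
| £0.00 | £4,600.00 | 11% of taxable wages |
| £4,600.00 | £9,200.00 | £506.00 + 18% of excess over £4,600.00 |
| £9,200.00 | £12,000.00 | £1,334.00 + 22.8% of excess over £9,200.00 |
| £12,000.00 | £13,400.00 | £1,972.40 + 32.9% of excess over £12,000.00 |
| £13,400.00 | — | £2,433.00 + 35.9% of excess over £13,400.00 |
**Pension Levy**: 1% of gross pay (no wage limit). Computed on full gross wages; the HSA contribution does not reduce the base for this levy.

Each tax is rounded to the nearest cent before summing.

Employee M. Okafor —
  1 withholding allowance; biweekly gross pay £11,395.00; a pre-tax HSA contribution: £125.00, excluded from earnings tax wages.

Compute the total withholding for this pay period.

Earnings Tax: taxable = £11,395.00 − £125.00 − 1×£554.00 = £10,716.00
  £1,334.00 + 22.8% × (£10,716.00 − £9,200.00) = £1,334.00 + 22.8% × £1,516.00 = £1,679.65
Pension Levy: 1% × £11,395.00 = £113.95
Total: £1,679.65 + £113.95 = £1,793.60

£1,793.60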